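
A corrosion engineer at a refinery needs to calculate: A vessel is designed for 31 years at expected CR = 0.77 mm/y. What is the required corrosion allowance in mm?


Corrosion allowance = CR × design life
CA = 0.77 * 31 = 23.87 mm

23.87 mm


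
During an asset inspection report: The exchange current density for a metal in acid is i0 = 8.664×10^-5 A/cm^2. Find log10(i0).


i0 = 8.664×10^-5 A/cm^2
log10(i0) = -4.062

-4.062


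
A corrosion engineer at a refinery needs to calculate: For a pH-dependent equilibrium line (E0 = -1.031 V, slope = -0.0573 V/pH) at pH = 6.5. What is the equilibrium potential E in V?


Apply the Pourbaix line equation: E = E0 + slope*pH
E = -1.031 + (-0.0573)*6.5 = -1.031 + (-0.37245) = -1.40345 V
Rounded to 3 decimal places: E = -1.403 V

-1.403 V


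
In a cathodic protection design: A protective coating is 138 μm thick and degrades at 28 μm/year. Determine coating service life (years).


Service life = thickness / degradation rate
Life = 138 / 28 = 4.9 years

4.9 years


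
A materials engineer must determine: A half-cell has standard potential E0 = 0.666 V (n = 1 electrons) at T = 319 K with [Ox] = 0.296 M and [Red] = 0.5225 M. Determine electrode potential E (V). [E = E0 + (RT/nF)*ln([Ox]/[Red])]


Apply the Nernst equation: E = E0 + (RT/nF)*ln([Ox]/[Red])
Step 1: RT/nF = 8.314*319/(1*96485) = 0.02748786 V
Step 2: [Ox]/[Red] = 0.296/0.5225 = 0.566507
Step 3: ln(0.566507) = -0.568266
Step 4: correction = 0.02748786 * -0.568266 = -0.016 V
E = 0.666 + -0.016 = 0.65 V

0.65 V


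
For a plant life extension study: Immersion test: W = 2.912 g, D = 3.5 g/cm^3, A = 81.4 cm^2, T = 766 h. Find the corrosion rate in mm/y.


Apply the mm/y weight-loss relation: CR = 87600 * W / (D * A * T)
Numerator: 87600 * 2.912 = 255091.2
Denominator: 3.5 * 81.4 * 766 = 218233.4
CR = 255091.2 / 218233.4 = 1.16889 mm/y

1.16889 mm/y


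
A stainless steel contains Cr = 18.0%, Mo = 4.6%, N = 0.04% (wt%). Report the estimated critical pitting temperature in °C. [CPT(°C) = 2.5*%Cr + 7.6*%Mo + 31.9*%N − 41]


Apply the ASTM G48 empirical CPT estimate: CPT(°C) = 2.5*%Cr + 7.6*%Mo + 31.9*%N − 41
2.5*18.0 = 45; 7.6*4.6 = 34.96; 31.9*0.04 = 1.276
CPT = 45 + 34.96 + 1.276 − 41 = 40.236 °C
Rounded to 0.1 °C: CPT ≈ 40.2 °C

40.2 °C


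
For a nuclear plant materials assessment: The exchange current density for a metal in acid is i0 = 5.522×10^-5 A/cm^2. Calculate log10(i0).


i0 = 5.522×10^-5 A/cm^2
log10(i0) = -4.258

-4.258


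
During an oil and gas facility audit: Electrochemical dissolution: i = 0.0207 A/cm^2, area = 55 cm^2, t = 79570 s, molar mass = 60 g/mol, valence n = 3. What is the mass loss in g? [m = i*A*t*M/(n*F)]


Apply Faraday's law: m = i*A*t*M / (n*F)
Total charge passed Q = i*A*t = 0.0207*55*79570 = 90590.445 C
m = Q*M/(n*F) = 90590.445*60/(3*96485) = 18.7781 g

18.7781 g


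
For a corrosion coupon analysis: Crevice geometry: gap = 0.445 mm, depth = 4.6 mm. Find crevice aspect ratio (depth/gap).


Aspect ratio = depth / gap
Ratio = 4.6 / 0.445 = 10.3

10.3


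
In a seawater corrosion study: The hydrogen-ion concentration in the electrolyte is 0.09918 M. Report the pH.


pH = −log10[H+]
pH = −log10(0.09918) = 1.0

1.0


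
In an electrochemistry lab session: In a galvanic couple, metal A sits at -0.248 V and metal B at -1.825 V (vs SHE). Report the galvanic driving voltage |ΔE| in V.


Driving voltage is the absolute potential difference.
|ΔE| = |-0.248 − (-1.825)| = 1.577 V

1.577 V


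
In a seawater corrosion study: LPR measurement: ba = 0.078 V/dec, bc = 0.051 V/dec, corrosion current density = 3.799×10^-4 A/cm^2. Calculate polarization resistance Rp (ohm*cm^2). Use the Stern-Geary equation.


Apply the Stern-Geary equation: Rp = ba*bc / (2.303*icorr*(ba+bc))
ba*bc = 0.078*0.051 = 0.003978
ba+bc = 0.129; 2.303*icorr*(ba+bc) = 2.303*3.799×10^-4*0.129 = 1.1286335×10^-4
Rp = 0.003978 / 1.1286335×10^-4 = 35.2 ohm*cm^2

35.2 ohm*cm^2


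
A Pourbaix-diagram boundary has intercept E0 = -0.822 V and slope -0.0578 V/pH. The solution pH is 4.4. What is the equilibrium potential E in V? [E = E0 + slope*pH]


Apply the Pourbaix line equation: E = E0 + slope*pH
E = -0.822 + (-0.0578)*4.4 = -0.822 + (-0.25432) = -1.07632 V
Rounded to 4 decimal places: E = -1.0763 V

-1.0763 V


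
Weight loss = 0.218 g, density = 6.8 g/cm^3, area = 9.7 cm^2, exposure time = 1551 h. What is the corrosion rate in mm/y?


Apply the mm/y weight-loss relation: CR = 87600 * W / (D * A * T)
Numerator: 87600 * 0.218 = 19096.8
Denominator: 6.8 * 9.7 * 1551 = 102303.96
CR = 19096.8 / 102303.96 = 0.186667 mm/y

0.186667 mm/y


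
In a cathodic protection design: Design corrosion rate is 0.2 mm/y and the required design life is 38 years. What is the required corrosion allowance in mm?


Corrosion allowance = CR × design life
CA = 0.2 * 38 = 7.6 mm

7.6 mm


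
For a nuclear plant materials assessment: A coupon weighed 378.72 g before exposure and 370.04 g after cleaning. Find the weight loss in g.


Weight loss = initial − final
WL = 378.72 − 370.04 = 8.68 g

8.68 g


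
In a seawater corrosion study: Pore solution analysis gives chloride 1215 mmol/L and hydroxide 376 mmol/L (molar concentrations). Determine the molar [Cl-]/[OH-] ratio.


Threshold parameter = [Cl-] / [OH-] (molar basis; both in mmol/L, so units cancel)
Ratio = 1215 / 376 = 3.23

3.23


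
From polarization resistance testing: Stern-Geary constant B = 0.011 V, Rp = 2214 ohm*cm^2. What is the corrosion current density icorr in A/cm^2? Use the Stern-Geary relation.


Apply the Stern-Geary relation: icorr = B / Rp
icorr = 0.011 / 2214 = 4.968×10^-6 A/cm^2

4.968×10^-6 A/cm^2


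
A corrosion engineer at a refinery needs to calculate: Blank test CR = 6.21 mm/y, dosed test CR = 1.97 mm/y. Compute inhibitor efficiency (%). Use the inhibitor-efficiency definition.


Apply the inhibitor-efficiency definition: IE = (CR_blank − CR_inh)/CR_blank × 100
IE = (6.21 − 1.97) / 6.21 × 100
IE = 4.24 / 6.21 × 100 = 68.3 %

68.3 %


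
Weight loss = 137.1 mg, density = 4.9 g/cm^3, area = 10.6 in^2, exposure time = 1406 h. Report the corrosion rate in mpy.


Apply the mpy weight-loss relation: CR = 534 * W / (D * A * T)
Numerator: 534 * 137.1 = 73211.4
Denominator: 4.9 * 10.6 * 1406 = 73027.64
CR = 73211.4 / 73027.64 = 1.003 mpy

1.003 mpy


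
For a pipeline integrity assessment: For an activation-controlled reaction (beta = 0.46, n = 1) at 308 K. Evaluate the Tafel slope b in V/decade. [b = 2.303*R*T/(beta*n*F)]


Apply the Tafel slope relation: b = 2.303*R*T/(beta*n*F)
Numerator: 2.303 * 8.314 * 308 = 5897.32
Denominator: 0.46 * 1 * 96485 = 44383.1
b = 5897.32 / 44383.1 = 0.133 V/decade

0.133 V/decade


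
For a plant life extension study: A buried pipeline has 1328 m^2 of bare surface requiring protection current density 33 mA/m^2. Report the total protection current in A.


I = area * current density, then convert mA → A (÷1000)
I = 1328 * 33 / 1000 = 43.82 A

43.82 A


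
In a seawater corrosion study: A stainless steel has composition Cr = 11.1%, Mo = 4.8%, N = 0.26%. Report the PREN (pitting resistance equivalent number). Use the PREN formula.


Apply the PREN formula: PREN = Cr + 3.3*Mo + 16*N
PREN = 11.1 + 3.3*4.8 + 16*0.26
PREN = 11.1 + 15.84 + 4.16 = 31.1

31.1


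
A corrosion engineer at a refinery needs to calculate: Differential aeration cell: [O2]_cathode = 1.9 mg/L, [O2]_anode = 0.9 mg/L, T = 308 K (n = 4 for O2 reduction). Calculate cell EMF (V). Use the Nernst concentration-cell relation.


Apply the Nernst concentration-cell relation: E = (RT/nF)*ln(C_cathode/C_anode)
RT/nF = 8.314*308/(4*96485) = 0.006635 V
ln(1.9/0.9) = 0.74721
E = 0.006635 * 0.74721 = 0.00496 V

0.00496 V


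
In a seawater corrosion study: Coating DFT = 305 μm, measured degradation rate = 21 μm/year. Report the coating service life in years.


Service life = thickness / degradation rate
Life = 305 / 21 = 14.5 years

14.5 years


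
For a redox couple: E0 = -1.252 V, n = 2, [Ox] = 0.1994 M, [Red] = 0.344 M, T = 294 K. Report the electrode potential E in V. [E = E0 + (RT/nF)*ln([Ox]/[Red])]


Apply the Nernst equation: E = E0 + (RT/nF)*ln([Ox]/[Red])
Step 1: RT/nF = 8.314*294/(2*96485) = 0.01266682 V
Step 2: [Ox]/[Red] = 0.1994/0.344 = 0.579651
Step 3: ln(0.579651) = -0.545329
Step 4: correction = 0.01266682 * -0.545329 = -0.007 V
E = -1.252 + -0.007 = -1.259 V

-1.259 V


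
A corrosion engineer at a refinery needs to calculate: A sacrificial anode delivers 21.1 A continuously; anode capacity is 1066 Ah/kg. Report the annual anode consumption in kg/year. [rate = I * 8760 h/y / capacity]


Annual consumption = current * hours per year / capacity
Rate = 21.1 * 8760 / 1066 = 173.4 kg/year

173.4 kg/year


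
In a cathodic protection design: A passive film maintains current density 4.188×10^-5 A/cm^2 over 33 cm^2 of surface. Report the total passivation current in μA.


I = i_pass * A, then convert A → μA (×10^6)
I = 4.188×10^-5 * 33 * 10^6 = 1382.04 μA

1382.04 μA


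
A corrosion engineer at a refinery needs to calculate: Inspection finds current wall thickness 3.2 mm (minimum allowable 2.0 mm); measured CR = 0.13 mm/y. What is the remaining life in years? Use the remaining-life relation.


Apply the remaining-life relation: RL = (t_current − t_min) / CR
RL = (3.2 − 2.0) / 0.13 = 1.2 / 0.13 = 9.2 years

9.2 years


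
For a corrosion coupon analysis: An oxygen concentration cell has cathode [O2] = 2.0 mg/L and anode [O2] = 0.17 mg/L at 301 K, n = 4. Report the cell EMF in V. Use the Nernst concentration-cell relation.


Apply the Nernst concentration-cell relation: E = (RT/nF)*ln(C_cathode/C_anode)
RT/nF = 8.314*301/(4*96485) = 0.0064842 V
ln(2.0/0.17) = 2.4651
E = 0.0064842 * 2.4651 = 0.01598 V

0.01598 V


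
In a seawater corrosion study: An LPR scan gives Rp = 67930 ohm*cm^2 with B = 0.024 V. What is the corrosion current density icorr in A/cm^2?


Apply the Stern-Geary relation: icorr = B / Rp
icorr = 0.024 / 67930 = 3.533×10^-7 A/cm^2

3.533×10^-7 A/cm^2


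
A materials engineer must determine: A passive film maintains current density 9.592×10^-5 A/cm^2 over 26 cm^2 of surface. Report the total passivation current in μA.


I = i_pass * A, then convert A → μA (×10^6)
I = 9.592×10^-5 * 26 * 10^6 = 2493.92 μA

2493.92 μA


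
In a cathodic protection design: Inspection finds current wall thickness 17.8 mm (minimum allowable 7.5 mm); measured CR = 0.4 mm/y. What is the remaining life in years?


Apply the remaining-life relation: RL = (t_current − t_min) / CR
RL = (17.8 − 7.5) / 0.4 = 10.3 / 0.4 = 25.8 years

25.8 years


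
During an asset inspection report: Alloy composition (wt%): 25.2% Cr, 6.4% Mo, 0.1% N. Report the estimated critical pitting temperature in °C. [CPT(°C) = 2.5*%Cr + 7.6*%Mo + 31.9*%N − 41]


Apply the ASTM G48 empirical CPT estimate: CPT(°C) = 2.5*%Cr + 7.6*%Mo + 31.9*%N − 41
2.5*25.2 = 63; 7.6*6.4 = 48.64; 31.9*0.1 = 3.19
CPT = 63 + 48.64 + 3.19 − 41 = 73.83 °C
Rounded to 0.1 °C: CPT ≈ 73.8 °C

73.8 °C


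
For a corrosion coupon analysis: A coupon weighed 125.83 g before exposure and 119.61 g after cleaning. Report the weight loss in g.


Weight loss = initial − final
WL = 125.83 − 119.61 = 6.22 g

6.22 g


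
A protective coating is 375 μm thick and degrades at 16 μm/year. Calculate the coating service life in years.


Service life = thickness / degradation rate
Life = 375 / 16 = 23.4 years

23.4 years


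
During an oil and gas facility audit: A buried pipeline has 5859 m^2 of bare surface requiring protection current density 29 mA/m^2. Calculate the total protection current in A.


I = area * current density, then convert mA → A (÷1000)
I = 5859 * 29 / 1000 = 169.91 A

169.91 A


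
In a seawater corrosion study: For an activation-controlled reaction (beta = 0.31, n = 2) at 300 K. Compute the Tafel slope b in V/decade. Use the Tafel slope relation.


Apply the Tafel slope relation: b = 2.303*R*T/(beta*n*F)
Numerator: 2.303 * 8.314 * 300 = 5744.14
Denominator: 0.31 * 2 * 96485 = 59820.7
b = 5744.14 / 59820.7 = 0.096 V/decade

0.096 V/decade


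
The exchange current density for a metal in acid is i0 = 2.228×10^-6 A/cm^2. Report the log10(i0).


i0 = 2.228×10^-6 A/cm^2
log10(i0) = -5.652

-5.652


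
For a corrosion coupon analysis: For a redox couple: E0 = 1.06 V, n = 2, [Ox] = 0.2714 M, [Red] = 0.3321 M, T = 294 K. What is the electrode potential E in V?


Apply the Nernst equation: E = E0 + (RT/nF)*ln([Ox]/[Red])
Step 1: RT/nF = 8.314*294/(2*96485) = 0.01266682 V
Step 2: [Ox]/[Red] = 0.2714/0.3321 = 0.817224
Step 3: ln(0.817224) = -0.201842
Step 4: correction = 0.01266682 * -0.201842 = -0.0026 V
E = 1.06 + -0.0026 = 1.0574 V

1.0574 V


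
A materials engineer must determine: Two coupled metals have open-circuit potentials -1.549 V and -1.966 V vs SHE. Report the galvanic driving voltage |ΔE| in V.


Driving voltage is the absolute potential difference.
|ΔE| = |-1.549 − (-1.966)| = 0.417 V

0.417 V


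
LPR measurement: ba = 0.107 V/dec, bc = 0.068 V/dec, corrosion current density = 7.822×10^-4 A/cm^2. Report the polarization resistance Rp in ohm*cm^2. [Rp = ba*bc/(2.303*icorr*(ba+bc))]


Apply the Stern-Geary equation: Rp = ba*bc / (2.303*icorr*(ba+bc))
ba*bc = 0.107*0.068 = 0.007276
ba+bc = 0.175; 2.303*icorr*(ba+bc) = 2.303*7.822×10^-4*0.175 = 3.1524615×10^-4
Rp = 0.007276 / 3.1524615×10^-4 = 23.08 ohm*cm^2

23.08 ohm*cm^2


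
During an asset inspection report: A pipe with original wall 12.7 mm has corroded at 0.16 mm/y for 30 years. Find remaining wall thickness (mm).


Remaining wall = original − CR × time
t = 12.7 − 0.16*30 = 12.7 − 4.8 = 7.9 mm

7.9 mm


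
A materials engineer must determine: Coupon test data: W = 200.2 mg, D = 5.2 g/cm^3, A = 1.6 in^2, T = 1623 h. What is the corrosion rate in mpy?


Apply the mpy weight-loss relation: CR = 534 * W / (D * A * T)
Numerator: 534 * 200.2 = 106906.8
Denominator: 5.2 * 1.6 * 1623 = 13503.36
CR = 106906.8 / 13503.36 = 7.9171 mpy

7.9171 mpy


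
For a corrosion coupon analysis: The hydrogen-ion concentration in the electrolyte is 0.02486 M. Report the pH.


pH = −log10[H+]
pH = −log10(0.02486) = 1.6

1.6


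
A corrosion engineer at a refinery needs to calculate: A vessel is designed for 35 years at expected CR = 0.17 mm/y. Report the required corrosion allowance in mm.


Corrosion allowance = CR × design life
CA = 0.17 * 35 = 5.95 mm

5.95 mm


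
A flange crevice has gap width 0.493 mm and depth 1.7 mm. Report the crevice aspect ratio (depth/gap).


Aspect ratio = depth / gap
Ratio = 1.7 / 0.493 = 3.4

3.4


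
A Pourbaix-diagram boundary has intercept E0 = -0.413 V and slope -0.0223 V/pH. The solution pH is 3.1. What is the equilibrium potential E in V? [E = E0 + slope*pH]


Apply the Pourbaix line equation: E = E0 + slope*pH
E = -0.413 + (-0.0223)*3.1 = -0.413 + (-0.06913) = -0.48213 V
Rounded to 4 decimal places: E = -0.4821 V

-0.4821 V


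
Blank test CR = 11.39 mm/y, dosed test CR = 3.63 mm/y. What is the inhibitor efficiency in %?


Apply the inhibitor-efficiency definition: IE = (CR_blank − CR_inh)/CR_blank × 100
IE = (11.39 − 3.63) / 11.39 × 100
IE = 7.76 / 11.39 × 100 = 68.1 %

68.1 %


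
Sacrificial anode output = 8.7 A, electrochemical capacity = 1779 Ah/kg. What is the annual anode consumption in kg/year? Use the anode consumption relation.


Annual consumption = current * hours per year / capacity
Rate = 8.7 * 8760 / 1779 = 42.8 kg/year

42.8 kg/year


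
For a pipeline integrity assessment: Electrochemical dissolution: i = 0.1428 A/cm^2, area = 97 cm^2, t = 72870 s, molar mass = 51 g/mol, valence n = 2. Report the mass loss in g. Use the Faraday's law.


Apply Faraday's law: m = i*A*t*M / (n*F)
Total charge passed Q = i*A*t = 0.1428*97*72870 = 1009366.092 C
m = Q*M/(n*F) = 1009366.092*51/(2*96485) = 266.7651 g

266.7651 g


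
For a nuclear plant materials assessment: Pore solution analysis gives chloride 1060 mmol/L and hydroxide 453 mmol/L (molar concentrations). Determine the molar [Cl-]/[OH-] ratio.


Threshold parameter = [Cl-] / [OH-] (molar basis; both in mmol/L, so units cancel)
Ratio = 1060 / 453 = 2.34

2.34


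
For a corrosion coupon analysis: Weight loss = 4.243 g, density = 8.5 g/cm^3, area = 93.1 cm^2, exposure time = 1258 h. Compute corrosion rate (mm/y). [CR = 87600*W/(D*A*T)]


Apply the mm/y weight-loss relation: CR = 87600 * W / (D * A * T)
Numerator: 87600 * 4.243 = 371686.8
Denominator: 8.5 * 93.1 * 1258 = 995518.3
CR = 371686.8 / 995518.3 = 0.3734 mm/y

0.3734 mm/y


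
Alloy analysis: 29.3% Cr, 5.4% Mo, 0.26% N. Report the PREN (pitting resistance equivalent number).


Apply the PREN formula: PREN = Cr + 3.3*Mo + 16*N
PREN = 29.3 + 3.3*5.4 + 16*0.26
PREN = 29.3 + 17.82 + 4.16 = 51.28

51.28


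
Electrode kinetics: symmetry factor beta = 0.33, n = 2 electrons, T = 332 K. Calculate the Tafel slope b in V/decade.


Apply the Tafel slope relation: b = 2.303*R*T/(beta*n*F)
Numerator: 2.303 * 8.314 * 332 = 6356.85
Denominator: 0.33 * 2 * 96485 = 63680.1
b = 6356.85 / 63680.1 = 0.1 V/decade

0.1 V/decade


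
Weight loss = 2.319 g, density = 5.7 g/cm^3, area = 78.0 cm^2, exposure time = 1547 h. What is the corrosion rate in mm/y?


Apply the mm/y weight-loss relation: CR = 87600 * W / (D * A * T)
Numerator: 87600 * 2.319 = 203144.4
Denominator: 5.7 * 78.0 * 1547 = 687796.2
CR = 203144.4 / 687796.2 = 0.295356 mm/y

0.295356 mm/y


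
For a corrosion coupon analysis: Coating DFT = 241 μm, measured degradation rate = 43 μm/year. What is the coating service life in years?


Service life = thickness / degradation rate
Life = 241 / 43 = 5.6 years

5.6 years


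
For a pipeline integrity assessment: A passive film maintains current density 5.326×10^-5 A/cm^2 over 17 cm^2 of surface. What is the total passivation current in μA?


I = i_pass * A, then convert A → μA (×10^6)
I = 5.326×10^-5 * 17 * 10^6 = 905.42 μA

905.42 μA


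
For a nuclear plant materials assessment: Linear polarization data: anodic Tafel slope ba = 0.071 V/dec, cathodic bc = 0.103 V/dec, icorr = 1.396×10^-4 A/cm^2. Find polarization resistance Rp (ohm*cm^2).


Apply the Stern-Geary equation: Rp = ba*bc / (2.303*icorr*(ba+bc))
ba*bc = 0.071*0.103 = 0.007313
ba+bc = 0.174; 2.303*icorr*(ba+bc) = 2.303*1.396×10^-4*0.174 = 5.5940791×10^-5
Rp = 0.007313 / 5.5940791×10^-5 = 130.7 ohm*cm^2

130.7 ohm*cm^2


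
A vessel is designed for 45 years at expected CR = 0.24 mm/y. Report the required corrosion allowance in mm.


Corrosion allowance = CR × design life
CA = 0.24 * 45 = 10.8 mm

10.8 mm


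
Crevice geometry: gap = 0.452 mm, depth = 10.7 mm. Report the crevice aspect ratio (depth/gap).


Aspect ratio = depth / gap
Ratio = 10.7 / 0.452 = 23.7

23.7


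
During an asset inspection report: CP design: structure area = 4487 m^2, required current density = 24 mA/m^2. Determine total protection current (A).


I = area * current density, then convert mA → A (÷1000)
I = 4487 * 24 / 1000 = 107.69 A

107.69 A


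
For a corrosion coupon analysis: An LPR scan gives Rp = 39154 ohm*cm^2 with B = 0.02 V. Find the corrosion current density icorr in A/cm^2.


Apply the Stern-Geary relation: icorr = B / Rp
icorr = 0.02 / 39154 = 5.108×10^-7 A/cm^2

5.108×10^-7 A/cm^2


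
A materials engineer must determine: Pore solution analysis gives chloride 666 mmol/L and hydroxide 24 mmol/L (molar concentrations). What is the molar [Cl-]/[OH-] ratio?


Threshold parameter = [Cl-] / [OH-] (molar basis; both in mmol/L, so units cancel)
Ratio = 666 / 24 = 27.75

27.75


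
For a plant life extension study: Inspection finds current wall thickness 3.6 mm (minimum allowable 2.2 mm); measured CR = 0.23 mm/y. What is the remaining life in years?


Apply the remaining-life relation: RL = (t_current − t_min) / CR
RL = (3.6 − 2.2) / 0.23 = 1.4 / 0.23 = 6.1 years

6.1 years


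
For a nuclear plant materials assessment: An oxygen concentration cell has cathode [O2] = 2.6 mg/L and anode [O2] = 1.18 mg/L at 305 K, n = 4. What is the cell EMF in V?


Apply the Nernst concentration-cell relation: E = (RT/nF)*ln(C_cathode/C_anode)
RT/nF = 8.314*305/(4*96485) = 0.00657037 V
ln(2.6/1.18) = 0.79
E = 0.00657037 * 0.79 = 0.00519 V

0.00519 V


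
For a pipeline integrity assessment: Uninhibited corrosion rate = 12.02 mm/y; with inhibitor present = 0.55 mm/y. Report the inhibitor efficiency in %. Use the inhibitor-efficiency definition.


Apply the inhibitor-efficiency definition: IE = (CR_blank − CR_inh)/CR_blank × 100
IE = (12.02 − 0.55) / 12.02 × 100
IE = 11.47 / 12.02 × 100 = 95.4 %

95.4 %


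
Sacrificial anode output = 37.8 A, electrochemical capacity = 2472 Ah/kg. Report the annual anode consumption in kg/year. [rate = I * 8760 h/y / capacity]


Annual consumption = current * hours per year / capacity
Rate = 37.8 * 8760 / 2472 = 134.0 kg/year

134.0 kg/year


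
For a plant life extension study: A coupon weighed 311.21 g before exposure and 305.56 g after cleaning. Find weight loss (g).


Weight loss = initial − final
WL = 311.21 − 305.56 = 5.65 g

5.65 g


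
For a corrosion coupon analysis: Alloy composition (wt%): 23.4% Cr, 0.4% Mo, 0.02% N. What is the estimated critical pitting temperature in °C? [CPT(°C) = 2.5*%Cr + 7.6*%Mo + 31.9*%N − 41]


Apply the ASTM G48 empirical CPT estimate: CPT(°C) = 2.5*%Cr + 7.6*%Mo + 31.9*%N − 41
2.5*23.4 = 58.5; 7.6*0.4 = 3.04; 31.9*0.02 = 0.638
CPT = 58.5 + 3.04 + 0.638 − 41 = 21.178 °C
Rounded to 0.1 °C: CPT ≈ 21.2 °C

21.2 °C


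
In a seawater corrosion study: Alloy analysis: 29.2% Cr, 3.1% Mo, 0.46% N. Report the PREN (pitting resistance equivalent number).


Apply the PREN formula: PREN = Cr + 3.3*Mo + 16*N
PREN = 29.2 + 3.3*3.1 + 16*0.46
PREN = 29.2 + 10.23 + 7.36 = 46.79

46.79


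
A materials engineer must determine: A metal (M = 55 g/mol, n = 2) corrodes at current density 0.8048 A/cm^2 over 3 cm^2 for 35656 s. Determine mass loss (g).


Apply Faraday's law: m = i*A*t*M / (n*F)
Total charge passed Q = i*A*t = 0.8048*3*35656 = 86087.8464 C
m = Q*M/(n*F) = 86087.8464*55/(2*96485) = 24.5366 g

24.5366 g


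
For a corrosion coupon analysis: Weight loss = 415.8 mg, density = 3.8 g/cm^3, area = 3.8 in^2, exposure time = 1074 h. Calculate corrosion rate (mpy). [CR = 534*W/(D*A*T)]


Apply the mpy weight-loss relation: CR = 534 * W / (D * A * T)
Numerator: 534 * 415.8 = 222037.2
Denominator: 3.8 * 3.8 * 1074 = 15508.56
CR = 222037.2 / 15508.56 = 14.31707 mpy

14.31707 mpy


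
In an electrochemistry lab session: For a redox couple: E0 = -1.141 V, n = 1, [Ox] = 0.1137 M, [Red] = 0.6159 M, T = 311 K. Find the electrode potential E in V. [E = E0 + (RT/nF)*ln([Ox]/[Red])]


Apply the Nernst equation: E = E0 + (RT/nF)*ln([Ox]/[Red])
Step 1: RT/nF = 8.314*311/(1*96485) = 0.02679851 V
Step 2: [Ox]/[Red] = 0.1137/0.6159 = 0.184608
Step 3: ln(0.184608) = -1.689521
Step 4: correction = 0.02679851 * -1.689521 = -0.045 V
E = -1.141 + -0.045 = -1.186 V

-1.186 V


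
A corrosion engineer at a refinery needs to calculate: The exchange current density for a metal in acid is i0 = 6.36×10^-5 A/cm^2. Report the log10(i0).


i0 = 6.36×10^-5 A/cm^2
log10(i0) = -4.197

-4.197


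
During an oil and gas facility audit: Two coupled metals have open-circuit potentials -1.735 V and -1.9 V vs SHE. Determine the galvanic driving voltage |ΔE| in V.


Driving voltage is the absolute potential difference.
|ΔE| = |-1.735 − (-1.9)| = 0.165 V

0.165 V


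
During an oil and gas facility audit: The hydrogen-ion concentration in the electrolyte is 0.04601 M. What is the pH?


pH = −log10[H+]
pH = −log10(0.04601) = 1.34

1.34


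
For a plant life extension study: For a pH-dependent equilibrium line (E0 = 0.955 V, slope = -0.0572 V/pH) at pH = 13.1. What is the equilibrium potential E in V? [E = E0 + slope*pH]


Apply the Pourbaix line equation: E = E0 + slope*pH
E = 0.955 + (-0.0572)*13.1 = 0.955 + (-0.74932) = 0.20568 V
Rounded to 4 decimal places: E = 0.2057 V

0.2057 V


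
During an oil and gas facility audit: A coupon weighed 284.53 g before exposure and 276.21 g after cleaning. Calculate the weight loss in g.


Weight loss = initial − final
WL = 284.53 − 276.21 = 8.32 g

8.32 g


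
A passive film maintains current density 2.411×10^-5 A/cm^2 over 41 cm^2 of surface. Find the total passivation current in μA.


I = i_pass * A, then convert A → μA (×10^6)
I = 2.411×10^-5 * 41 * 10^6 = 988.51 μA

988.51 μA


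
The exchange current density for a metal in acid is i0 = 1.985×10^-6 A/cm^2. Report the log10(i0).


i0 = 1.985×10^-6 A/cm^2
log10(i0) = -5.702

-5.702


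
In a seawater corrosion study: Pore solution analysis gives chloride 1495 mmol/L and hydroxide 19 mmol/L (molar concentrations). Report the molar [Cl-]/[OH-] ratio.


Threshold parameter = [Cl-] / [OH-] (molar basis; both in mmol/L, so units cancel)
Ratio = 1495 / 19 = 78.68

78.68


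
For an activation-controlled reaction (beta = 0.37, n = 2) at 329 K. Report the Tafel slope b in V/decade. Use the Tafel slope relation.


Apply the Tafel slope relation: b = 2.303*R*T/(beta*n*F)
Numerator: 2.303 * 8.314 * 329 = 6299.41
Denominator: 0.37 * 2 * 96485 = 71398.9
b = 6299.41 / 71398.9 = 0.0882 V/decade

0.0882 V/decade


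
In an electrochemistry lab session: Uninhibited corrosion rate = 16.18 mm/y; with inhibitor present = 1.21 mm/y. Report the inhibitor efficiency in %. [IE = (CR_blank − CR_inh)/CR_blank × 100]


Apply the inhibitor-efficiency definition: IE = (CR_blank − CR_inh)/CR_blank × 100
IE = (16.18 − 1.21) / 16.18 × 100
IE = 14.97 / 16.18 × 100 = 92.5 %

92.5 %


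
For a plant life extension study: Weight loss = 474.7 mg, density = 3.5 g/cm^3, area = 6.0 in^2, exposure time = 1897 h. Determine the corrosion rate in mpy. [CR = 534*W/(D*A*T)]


Apply the mpy weight-loss relation: CR = 534 * W / (D * A * T)
Numerator: 534 * 474.7 = 253489.8
Denominator: 3.5 * 6.0 * 1897 = 39837.0
CR = 253489.8 / 39837.0 = 6.36317 mpy

6.36317 mpy


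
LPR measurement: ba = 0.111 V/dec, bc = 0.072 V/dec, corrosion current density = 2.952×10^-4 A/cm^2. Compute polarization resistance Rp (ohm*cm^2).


Apply the Stern-Geary equation: Rp = ba*bc / (2.303*icorr*(ba+bc))
ba*bc = 0.111*0.072 = 0.007992
ba+bc = 0.183; 2.303*icorr*(ba+bc) = 2.303*2.952×10^-4*0.183 = 1.2441174×10^-4
Rp = 0.007992 / 1.2441174×10^-4 = 64.24 ohm*cm^2

64.24 ohm*cm^2


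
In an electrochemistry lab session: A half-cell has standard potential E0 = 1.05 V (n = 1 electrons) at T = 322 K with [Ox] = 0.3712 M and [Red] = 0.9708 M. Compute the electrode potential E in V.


Apply the Nernst equation: E = E0 + (RT/nF)*ln([Ox]/[Red])
Step 1: RT/nF = 8.314*322/(1*96485) = 0.02774636 V
Step 2: [Ox]/[Red] = 0.3712/0.9708 = 0.382365
Step 3: ln(0.382365) = -0.96138
Step 4: correction = 0.02774636 * -0.96138 = -0.0267 V
E = 1.05 + -0.0267 = 1.0233 V

1.0233 V


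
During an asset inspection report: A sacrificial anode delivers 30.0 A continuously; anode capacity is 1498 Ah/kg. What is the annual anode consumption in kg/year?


Annual consumption = current * hours per year / capacity
Rate = 30.0 * 8760 / 1498 = 175.4 kg/year

175.4 kg/year


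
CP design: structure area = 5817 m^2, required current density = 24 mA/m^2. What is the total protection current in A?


I = area * current density, then convert mA → A (÷1000)
I = 5817 * 24 / 1000 = 139.61 A

139.61 A


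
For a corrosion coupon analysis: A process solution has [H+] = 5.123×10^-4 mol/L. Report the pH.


pH = −log10[H+]
pH = −log10(5.123×10^-4) = 3.29

3.29


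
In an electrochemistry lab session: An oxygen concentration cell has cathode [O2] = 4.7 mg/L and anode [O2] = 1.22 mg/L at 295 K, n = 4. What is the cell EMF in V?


Apply the Nernst concentration-cell relation: E = (RT/nF)*ln(C_cathode/C_anode)
RT/nF = 8.314*295/(4*96485) = 0.00635495 V
ln(4.7/1.22) = 1.34871
E = 0.00635495 * 1.34871 = 0.00857 V

0.00857 V


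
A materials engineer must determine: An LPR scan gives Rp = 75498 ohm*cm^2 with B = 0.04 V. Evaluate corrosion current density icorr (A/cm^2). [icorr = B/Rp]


Apply the Stern-Geary relation: icorr = B / Rp
icorr = 0.04 / 75498 = 5.298×10^-7 A/cm^2

5.298×10^-7 A/cm^2


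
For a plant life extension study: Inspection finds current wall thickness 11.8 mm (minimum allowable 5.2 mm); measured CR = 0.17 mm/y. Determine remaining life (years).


Apply the remaining-life relation: RL = (t_current − t_min) / CR
RL = (11.8 − 5.2) / 0.17 = 6.6 / 0.17 = 38.8 years

38.8 years


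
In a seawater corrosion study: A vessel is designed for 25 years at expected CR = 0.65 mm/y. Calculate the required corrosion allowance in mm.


Corrosion allowance = CR × design life
CA = 0.65 * 25 = 16.25 mm

16.25 mm


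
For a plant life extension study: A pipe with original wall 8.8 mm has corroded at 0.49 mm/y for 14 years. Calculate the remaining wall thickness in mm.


Remaining wall = original − CR × time
t = 8.8 − 0.49*14 = 8.8 − 6.86 = 1.94 mm

1.94 mm


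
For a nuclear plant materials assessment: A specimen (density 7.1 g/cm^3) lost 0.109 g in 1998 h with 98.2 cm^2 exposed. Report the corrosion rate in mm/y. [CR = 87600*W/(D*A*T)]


Apply the mm/y weight-loss relation: CR = 87600 * W / (D * A * T)
Numerator: 87600 * 0.109 = 9548.4
Denominator: 7.1 * 98.2 * 1998 = 1393045.56
CR = 9548.4 / 1393045.56 = 0.0069 mm/y

0.0069 mm/y


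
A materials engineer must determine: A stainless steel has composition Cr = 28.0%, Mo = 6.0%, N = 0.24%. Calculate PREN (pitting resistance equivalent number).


Apply the PREN formula: PREN = Cr + 3.3*Mo + 16*N
PREN = 28.0 + 3.3*6.0 + 16*0.24
PREN = 28.0 + 19.8 + 3.84 = 51.64

51.64


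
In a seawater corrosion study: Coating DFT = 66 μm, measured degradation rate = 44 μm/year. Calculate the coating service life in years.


Service life = thickness / degradation rate
Life = 66 / 44 = 1.5 years

1.5 years


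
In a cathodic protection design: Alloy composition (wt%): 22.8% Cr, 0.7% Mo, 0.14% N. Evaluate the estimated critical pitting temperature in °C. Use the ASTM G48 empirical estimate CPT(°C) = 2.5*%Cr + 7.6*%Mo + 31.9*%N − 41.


Apply the ASTM G48 empirical CPT estimate: CPT(°C) = 2.5*%Cr + 7.6*%Mo + 31.9*%N − 41
2.5*22.8 = 57; 7.6*0.7 = 5.32; 31.9*0.14 = 4.466
CPT = 57 + 5.32 + 4.466 − 41 = 25.786 °C
Rounded to 0.1 °C: CPT ≈ 25.8 °C

25.8 °C


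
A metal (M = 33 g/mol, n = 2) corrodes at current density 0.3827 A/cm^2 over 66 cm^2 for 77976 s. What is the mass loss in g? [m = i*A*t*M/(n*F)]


Apply Faraday's law: m = i*A*t*M / (n*F)
Total charge passed Q = i*A*t = 0.3827*66*77976 = 1969533.4032 C
m = Q*M/(n*F) = 1969533.4032*33/(2*96485) = 336.812 g

336.812 g


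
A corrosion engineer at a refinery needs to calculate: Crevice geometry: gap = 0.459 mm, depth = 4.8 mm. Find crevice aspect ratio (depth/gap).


Aspect ratio = depth / gap
Ratio = 4.8 / 0.459 = 10.5

10.5


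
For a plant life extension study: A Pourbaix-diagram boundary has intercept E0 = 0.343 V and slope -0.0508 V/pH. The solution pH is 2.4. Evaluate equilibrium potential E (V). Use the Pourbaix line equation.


Apply the Pourbaix line equation: E = E0 + slope*pH
E = 0.343 + (-0.0508)*2.4 = 0.343 + (-0.12192) = 0.22108 V
Rounded to 4 decimal places: E = 0.2211 V

0.2211 V


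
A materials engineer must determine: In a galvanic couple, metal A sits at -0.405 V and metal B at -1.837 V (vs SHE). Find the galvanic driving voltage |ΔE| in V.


Driving voltage is the absolute potential difference.
|ΔE| = |-0.405 − (-1.837)| = 1.432 V

1.432 V


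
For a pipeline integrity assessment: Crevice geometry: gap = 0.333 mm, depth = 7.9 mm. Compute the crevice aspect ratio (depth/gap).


Aspect ratio = depth / gap
Ratio = 7.9 / 0.333 = 23.7

23.7


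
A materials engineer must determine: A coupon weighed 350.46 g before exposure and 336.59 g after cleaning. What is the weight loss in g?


Weight loss = initial − final
WL = 350.46 − 336.59 = 13.87 g

13.87 g


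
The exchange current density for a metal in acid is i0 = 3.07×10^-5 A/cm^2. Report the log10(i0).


i0 = 3.07×10^-5 A/cm^2
log10(i0) = -4.513

-4.513


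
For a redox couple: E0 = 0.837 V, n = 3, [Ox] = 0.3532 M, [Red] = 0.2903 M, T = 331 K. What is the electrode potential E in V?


Apply the Nernst equation: E = E0 + (RT/nF)*ln([Ox]/[Red])
Step 1: RT/nF = 8.314*331/(3*96485) = 0.00950729 V
Step 2: [Ox]/[Red] = 0.3532/0.2903 = 1.216672
Step 3: ln(1.216672) = 0.196119
Step 4: correction = 0.00950729 * 0.196119 = 0.0019 V
E = 0.837 + 0.0019 = 0.8389 V

0.8389 V


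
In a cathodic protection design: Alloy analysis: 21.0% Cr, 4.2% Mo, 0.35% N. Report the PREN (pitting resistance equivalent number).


Apply the PREN formula: PREN = Cr + 3.3*Mo + 16*N
PREN = 21.0 + 3.3*4.2 + 16*0.35
PREN = 21.0 + 13.86 + 5.6 = 40.46

40.46


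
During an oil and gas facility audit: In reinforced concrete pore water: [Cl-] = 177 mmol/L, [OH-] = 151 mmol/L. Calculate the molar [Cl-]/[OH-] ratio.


Threshold parameter = [Cl-] / [OH-] (molar basis; both in mmol/L, so units cancel)
Ratio = 177 / 151 = 1.17

1.17


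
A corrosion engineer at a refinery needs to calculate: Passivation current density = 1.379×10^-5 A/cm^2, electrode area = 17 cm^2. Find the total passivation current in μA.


I = i_pass * A, then convert A → μA (×10^6)
I = 1.379×10^-5 * 17 * 10^6 = 234.43 μA

234.43 μA


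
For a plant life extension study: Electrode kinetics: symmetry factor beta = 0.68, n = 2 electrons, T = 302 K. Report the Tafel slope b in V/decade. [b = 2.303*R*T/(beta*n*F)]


Apply the Tafel slope relation: b = 2.303*R*T/(beta*n*F)
Numerator: 2.303 * 8.314 * 302 = 5782.44
Denominator: 0.68 * 2 * 96485 = 131219.6
b = 5782.44 / 131219.6 = 0.044 V/decade

0.044 V/decade


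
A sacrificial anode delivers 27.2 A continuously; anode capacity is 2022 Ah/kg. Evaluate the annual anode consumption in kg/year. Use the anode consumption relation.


Annual consumption = current * hours per year / capacity
Rate = 27.2 * 8760 / 2022 = 117.8 kg/year

117.8 kg/year


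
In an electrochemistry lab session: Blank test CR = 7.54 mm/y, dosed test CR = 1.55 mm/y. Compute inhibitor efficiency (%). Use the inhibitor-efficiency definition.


Apply the inhibitor-efficiency definition: IE = (CR_blank − CR_inh)/CR_blank × 100
IE = (7.54 − 1.55) / 7.54 × 100
IE = 5.99 / 7.54 × 100 = 79.4 %

79.4 %


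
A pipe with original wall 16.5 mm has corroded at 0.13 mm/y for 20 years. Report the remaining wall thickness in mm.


Remaining wall = original − CR × time
t = 16.5 − 0.13*20 = 16.5 − 2.6 = 13.9 mm

13.9 mm


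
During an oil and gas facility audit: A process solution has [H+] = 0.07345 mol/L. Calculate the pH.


pH = −log10[H+]
pH = −log10(0.07345) = 1.13

1.13


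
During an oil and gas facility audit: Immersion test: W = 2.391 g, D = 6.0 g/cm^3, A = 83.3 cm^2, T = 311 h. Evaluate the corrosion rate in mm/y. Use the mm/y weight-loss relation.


Apply the mm/y weight-loss relation: CR = 87600 * W / (D * A * T)
Numerator: 87600 * 2.391 = 209451.6
Denominator: 6.0 * 83.3 * 311 = 155437.8
CR = 209451.6 / 155437.8 = 1.3475 mm/y

1.3475 mm/y


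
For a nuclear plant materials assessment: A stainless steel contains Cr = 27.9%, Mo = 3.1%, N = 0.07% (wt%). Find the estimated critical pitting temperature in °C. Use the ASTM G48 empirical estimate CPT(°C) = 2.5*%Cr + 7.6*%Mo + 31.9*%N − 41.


Apply the ASTM G48 empirical CPT estimate: CPT(°C) = 2.5*%Cr + 7.6*%Mo + 31.9*%N − 41
2.5*27.9 = 69.75; 7.6*3.1 = 23.56; 31.9*0.07 = 2.233
CPT = 69.75 + 23.56 + 2.233 − 41 = 54.543 °C
Rounded to 0.1 °C: CPT ≈ 54.5 °C

54.5 °C


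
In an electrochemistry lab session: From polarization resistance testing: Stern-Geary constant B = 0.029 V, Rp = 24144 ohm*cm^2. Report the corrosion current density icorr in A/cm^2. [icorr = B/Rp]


Apply the Stern-Geary relation: icorr = B / Rp
icorr = 0.029 / 24144 = 1.201×10^-6 A/cm^2

1.201×10^-6 A/cm^2


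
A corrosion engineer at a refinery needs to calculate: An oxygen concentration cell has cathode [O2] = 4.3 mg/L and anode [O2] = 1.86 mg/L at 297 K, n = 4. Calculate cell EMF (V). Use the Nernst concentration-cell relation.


Apply the Nernst concentration-cell relation: E = (RT/nF)*ln(C_cathode/C_anode)
RT/nF = 8.314*297/(4*96485) = 0.00639804 V
ln(4.3/1.86) = 0.83804
E = 0.00639804 * 0.83804 = 0.00536 V

0.00536 V


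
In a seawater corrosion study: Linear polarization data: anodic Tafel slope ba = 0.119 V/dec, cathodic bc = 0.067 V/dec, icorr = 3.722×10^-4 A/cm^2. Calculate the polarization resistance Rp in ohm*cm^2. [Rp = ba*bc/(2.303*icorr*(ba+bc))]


Apply the Stern-Geary equation: Rp = ba*bc / (2.303*icorr*(ba+bc))
ba*bc = 0.119*0.067 = 0.007973
ba+bc = 0.186; 2.303*icorr*(ba+bc) = 2.303*3.722×10^-4*0.186 = 1.5943485×10^-4
Rp = 0.007973 / 1.5943485×10^-4 = 50.01 ohm*cm^2

50.01 ohm*cm^2


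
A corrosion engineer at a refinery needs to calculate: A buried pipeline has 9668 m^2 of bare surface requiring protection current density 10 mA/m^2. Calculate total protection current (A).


I = area * current density, then convert mA → A (÷1000)
I = 9668 * 10 / 1000 = 96.68 A

96.68 A


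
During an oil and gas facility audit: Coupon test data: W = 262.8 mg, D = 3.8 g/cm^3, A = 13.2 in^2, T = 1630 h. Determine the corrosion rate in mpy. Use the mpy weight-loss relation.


Apply the mpy weight-loss relation: CR = 534 * W / (D * A * T)
Numerator: 534 * 262.8 = 140335.2
Denominator: 3.8 * 13.2 * 1630 = 81760.8
CR = 140335.2 / 81760.8 = 1.71641 mpy

1.71641 mpy


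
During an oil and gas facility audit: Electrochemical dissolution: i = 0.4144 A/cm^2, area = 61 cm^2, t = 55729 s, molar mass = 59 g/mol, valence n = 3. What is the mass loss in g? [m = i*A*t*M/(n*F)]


Apply Faraday's law: m = i*A*t*M / (n*F)
Total charge passed Q = i*A*t = 0.4144*61*55729 = 1408739.9536 C
m = Q*M/(n*F) = 1408739.9536*59/(3*96485) = 287.145 g

287.145 g


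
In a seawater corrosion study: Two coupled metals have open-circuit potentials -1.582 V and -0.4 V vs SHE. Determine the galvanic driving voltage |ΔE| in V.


Driving voltage is the absolute potential difference.
|ΔE| = |-1.582 − (-0.4)| = 1.182 V

1.182 V


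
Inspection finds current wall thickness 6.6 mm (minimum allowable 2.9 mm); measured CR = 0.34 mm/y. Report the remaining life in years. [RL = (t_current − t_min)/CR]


Apply the remaining-life relation: RL = (t_current − t_min) / CR
RL = (6.6 − 2.9) / 0.34 = 3.7 / 0.34 = 10.9 years

10.9 years


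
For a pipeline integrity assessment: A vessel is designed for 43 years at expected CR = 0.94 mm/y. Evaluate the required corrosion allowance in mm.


Corrosion allowance = CR × design life
CA = 0.94 * 43 = 40.42 mm

40.42 mm


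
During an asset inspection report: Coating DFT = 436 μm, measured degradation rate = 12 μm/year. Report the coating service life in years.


Service life = thickness / degradation rate
Life = 436 / 12 = 36.3 years

36.3 years


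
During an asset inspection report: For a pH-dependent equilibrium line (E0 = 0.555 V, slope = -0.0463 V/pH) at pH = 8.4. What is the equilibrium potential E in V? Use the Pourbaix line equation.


Apply the Pourbaix line equation: E = E0 + slope*pH
E = 0.555 + (-0.0463)*8.4 = 0.555 + (-0.38892) = 0.16608 V
Rounded to 3 decimal places: E = 0.166 V

0.166 V


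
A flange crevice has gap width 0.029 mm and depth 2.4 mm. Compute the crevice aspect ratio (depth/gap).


Aspect ratio = depth / gap
Ratio = 2.4 / 0.029 = 82.8

82.8
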